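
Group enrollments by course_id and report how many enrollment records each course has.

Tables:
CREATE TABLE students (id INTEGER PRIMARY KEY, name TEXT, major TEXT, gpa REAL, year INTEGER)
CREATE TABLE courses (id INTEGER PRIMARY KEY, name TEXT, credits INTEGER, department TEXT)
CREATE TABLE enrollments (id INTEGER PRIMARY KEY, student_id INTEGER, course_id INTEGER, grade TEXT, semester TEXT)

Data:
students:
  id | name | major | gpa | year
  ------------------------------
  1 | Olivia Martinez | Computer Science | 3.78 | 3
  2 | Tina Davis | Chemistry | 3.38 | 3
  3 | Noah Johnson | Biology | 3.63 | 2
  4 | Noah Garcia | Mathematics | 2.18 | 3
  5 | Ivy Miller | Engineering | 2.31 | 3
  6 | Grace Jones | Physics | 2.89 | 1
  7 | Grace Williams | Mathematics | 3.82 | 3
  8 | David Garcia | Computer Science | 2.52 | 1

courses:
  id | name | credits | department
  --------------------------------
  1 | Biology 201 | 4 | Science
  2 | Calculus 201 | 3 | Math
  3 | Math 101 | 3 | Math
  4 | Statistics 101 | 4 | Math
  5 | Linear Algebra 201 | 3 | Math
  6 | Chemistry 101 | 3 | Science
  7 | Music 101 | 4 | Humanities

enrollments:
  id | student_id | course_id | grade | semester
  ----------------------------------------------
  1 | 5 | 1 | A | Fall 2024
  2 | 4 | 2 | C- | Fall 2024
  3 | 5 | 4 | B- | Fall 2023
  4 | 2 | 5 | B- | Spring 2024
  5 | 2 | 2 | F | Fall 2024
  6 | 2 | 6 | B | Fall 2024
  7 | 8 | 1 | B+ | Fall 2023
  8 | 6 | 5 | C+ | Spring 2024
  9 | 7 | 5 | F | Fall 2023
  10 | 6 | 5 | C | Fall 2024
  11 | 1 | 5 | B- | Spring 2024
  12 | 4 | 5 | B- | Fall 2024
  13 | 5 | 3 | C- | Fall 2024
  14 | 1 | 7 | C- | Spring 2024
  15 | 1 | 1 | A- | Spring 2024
SELECT course_id, COUNT(*) AS enrollment_count FROM enrollments GROUP BY course_id

Execution result:
course_id | enrollment_count
1 | 3
2 | 2
3 | 1
4 | 1
5 | 6
6 | 1
7 | 1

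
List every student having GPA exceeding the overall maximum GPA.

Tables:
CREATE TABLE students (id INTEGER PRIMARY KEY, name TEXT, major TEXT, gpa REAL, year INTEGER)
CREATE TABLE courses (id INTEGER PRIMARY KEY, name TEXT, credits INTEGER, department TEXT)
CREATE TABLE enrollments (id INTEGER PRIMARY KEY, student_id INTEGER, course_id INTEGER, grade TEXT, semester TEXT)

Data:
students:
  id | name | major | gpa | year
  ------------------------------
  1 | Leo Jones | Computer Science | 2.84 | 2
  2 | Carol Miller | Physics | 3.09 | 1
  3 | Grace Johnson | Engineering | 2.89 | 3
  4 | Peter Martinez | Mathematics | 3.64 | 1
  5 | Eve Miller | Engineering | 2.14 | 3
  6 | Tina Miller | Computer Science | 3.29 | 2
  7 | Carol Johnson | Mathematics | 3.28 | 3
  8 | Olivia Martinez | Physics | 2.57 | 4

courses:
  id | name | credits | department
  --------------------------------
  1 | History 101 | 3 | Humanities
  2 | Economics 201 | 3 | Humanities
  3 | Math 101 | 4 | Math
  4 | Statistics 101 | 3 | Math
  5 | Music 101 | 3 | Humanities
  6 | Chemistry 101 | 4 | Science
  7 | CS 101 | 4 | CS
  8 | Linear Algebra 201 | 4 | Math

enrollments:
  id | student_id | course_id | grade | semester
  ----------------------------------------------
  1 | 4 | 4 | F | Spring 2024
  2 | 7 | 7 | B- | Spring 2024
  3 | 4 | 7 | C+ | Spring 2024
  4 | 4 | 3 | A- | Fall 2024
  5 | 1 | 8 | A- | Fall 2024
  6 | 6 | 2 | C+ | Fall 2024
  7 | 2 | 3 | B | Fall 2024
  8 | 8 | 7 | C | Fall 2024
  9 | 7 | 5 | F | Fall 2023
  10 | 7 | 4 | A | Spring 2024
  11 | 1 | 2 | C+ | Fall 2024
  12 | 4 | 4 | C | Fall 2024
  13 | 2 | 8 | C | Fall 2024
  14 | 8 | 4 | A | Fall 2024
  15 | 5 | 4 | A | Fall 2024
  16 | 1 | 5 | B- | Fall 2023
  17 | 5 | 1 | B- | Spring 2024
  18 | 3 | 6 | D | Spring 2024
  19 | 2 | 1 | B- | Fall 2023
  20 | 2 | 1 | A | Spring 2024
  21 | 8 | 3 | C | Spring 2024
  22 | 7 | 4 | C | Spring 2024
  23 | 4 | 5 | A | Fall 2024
SELECT name, gpa FROM students WHERE gpa > (SELECT MAX(gpa) FROM students)

Execution result:
(no rows)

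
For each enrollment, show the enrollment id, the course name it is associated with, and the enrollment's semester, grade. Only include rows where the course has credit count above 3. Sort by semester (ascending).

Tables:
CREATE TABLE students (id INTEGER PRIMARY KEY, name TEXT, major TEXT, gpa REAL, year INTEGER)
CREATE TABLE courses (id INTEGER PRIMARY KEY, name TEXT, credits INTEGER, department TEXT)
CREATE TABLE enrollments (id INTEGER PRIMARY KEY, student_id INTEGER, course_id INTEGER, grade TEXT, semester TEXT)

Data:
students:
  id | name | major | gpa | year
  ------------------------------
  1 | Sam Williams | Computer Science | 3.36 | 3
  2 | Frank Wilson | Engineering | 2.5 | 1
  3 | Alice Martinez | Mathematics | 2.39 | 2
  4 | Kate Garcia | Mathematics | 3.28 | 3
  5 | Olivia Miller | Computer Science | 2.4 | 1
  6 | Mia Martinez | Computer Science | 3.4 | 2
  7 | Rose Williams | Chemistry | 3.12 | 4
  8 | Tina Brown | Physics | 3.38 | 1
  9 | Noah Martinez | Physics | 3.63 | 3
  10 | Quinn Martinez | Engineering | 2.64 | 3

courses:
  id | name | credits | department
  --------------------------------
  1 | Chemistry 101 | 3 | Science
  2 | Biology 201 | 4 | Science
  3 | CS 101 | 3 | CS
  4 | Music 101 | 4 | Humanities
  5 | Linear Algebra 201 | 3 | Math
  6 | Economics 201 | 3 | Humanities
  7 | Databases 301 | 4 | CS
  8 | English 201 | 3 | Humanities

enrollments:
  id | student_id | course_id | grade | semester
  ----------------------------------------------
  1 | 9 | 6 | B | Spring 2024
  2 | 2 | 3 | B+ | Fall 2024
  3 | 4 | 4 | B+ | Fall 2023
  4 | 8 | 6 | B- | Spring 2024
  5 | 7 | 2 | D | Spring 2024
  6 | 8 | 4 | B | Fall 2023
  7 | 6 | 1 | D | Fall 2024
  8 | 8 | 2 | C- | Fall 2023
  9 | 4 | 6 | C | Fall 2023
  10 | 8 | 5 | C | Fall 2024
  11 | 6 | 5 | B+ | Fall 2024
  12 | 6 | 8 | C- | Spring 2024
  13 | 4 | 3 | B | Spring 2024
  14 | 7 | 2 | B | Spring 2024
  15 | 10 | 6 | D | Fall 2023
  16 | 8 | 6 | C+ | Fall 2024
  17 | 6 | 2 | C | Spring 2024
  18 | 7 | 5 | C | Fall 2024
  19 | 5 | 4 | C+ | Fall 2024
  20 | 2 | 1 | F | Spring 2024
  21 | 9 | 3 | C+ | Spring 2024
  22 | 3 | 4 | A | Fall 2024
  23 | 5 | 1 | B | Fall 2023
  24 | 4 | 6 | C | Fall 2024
SELECT c.id, p.name AS course, c.semester, c.grade FROM enrollments c JOIN courses p ON c.course_id = p.id WHERE p.credits > 3 ORDER BY c.semester ASC

Execution result:
id | course | semester | grade
3 | Music 101 | Fall 2023 | B+
6 | Music 101 | Fall 2023 | B
8 | Biology 201 | Fall 2023 | C-
19 | Music 101 | Fall 2024 | C+
22 | Music 101 | Fall 2024 | A
5 | Biology 201 | Spring 2024 | D
14 | Biology 201 | Spring 2024 | B
17 | Biology 201 | Spring 2024 | C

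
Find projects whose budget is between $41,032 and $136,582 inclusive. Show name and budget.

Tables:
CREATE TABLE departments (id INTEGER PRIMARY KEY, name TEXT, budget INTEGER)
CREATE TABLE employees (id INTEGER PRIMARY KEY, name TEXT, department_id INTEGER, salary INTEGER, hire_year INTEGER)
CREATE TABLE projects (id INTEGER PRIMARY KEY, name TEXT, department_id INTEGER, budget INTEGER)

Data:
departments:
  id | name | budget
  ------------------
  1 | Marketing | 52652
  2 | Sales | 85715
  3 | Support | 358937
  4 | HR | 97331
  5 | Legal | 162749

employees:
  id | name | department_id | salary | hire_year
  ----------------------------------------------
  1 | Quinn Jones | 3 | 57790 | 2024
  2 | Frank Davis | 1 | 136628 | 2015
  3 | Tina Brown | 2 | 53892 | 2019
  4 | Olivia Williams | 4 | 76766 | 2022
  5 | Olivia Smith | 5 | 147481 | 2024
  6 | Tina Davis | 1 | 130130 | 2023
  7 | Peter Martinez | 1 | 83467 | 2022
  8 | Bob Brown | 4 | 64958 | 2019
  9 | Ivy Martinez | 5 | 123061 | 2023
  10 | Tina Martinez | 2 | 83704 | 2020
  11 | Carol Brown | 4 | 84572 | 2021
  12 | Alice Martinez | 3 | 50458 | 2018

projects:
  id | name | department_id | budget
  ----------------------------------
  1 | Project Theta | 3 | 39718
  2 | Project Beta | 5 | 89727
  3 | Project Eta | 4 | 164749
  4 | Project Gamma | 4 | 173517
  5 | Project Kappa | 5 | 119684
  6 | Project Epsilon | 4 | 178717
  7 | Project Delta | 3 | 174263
SELECT name, budget FROM projects WHERE budget BETWEEN 41032 AND 136582

Execution result:
name | budget
Project Beta | 89727
Project Kappa | 119684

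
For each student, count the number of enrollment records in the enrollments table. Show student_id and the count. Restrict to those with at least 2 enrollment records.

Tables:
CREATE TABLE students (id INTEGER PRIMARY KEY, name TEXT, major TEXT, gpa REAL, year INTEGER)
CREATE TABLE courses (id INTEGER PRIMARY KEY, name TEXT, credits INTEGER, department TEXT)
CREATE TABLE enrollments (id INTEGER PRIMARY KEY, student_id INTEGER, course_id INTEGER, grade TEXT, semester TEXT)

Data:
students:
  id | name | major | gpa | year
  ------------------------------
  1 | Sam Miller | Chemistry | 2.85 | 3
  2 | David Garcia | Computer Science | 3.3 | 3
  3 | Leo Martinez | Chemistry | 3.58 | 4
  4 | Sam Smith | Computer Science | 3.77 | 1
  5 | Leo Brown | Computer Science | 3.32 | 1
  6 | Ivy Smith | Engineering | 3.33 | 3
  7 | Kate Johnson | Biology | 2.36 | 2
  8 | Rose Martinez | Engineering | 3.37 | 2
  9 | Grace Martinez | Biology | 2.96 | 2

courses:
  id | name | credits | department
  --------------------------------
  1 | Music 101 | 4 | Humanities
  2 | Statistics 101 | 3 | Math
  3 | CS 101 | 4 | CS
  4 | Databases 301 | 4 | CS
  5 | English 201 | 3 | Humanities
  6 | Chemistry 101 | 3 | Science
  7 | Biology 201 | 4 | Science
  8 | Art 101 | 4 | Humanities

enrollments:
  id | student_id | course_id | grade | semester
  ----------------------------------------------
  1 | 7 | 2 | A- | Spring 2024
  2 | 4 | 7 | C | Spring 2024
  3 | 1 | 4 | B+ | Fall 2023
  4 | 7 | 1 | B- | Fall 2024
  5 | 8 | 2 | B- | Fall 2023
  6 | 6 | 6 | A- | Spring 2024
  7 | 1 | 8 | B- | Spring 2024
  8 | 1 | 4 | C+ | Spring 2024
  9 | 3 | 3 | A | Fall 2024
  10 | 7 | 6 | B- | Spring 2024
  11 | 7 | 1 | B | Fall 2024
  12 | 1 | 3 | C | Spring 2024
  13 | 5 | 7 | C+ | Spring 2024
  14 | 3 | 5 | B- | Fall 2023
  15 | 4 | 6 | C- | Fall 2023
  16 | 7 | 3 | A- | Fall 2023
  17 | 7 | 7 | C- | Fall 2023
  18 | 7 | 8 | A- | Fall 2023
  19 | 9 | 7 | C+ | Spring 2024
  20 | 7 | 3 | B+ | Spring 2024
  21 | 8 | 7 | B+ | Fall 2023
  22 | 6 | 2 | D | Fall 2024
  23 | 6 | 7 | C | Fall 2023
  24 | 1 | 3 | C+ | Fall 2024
SELECT student_id, COUNT(*) AS enrollment_count FROM enrollments GROUP BY student_id HAVING COUNT(*) >= 2

Execution result:
student_id | enrollment_count
1 | 5
3 | 2
4 | 2
6 | 3
7 | 8
8 | 2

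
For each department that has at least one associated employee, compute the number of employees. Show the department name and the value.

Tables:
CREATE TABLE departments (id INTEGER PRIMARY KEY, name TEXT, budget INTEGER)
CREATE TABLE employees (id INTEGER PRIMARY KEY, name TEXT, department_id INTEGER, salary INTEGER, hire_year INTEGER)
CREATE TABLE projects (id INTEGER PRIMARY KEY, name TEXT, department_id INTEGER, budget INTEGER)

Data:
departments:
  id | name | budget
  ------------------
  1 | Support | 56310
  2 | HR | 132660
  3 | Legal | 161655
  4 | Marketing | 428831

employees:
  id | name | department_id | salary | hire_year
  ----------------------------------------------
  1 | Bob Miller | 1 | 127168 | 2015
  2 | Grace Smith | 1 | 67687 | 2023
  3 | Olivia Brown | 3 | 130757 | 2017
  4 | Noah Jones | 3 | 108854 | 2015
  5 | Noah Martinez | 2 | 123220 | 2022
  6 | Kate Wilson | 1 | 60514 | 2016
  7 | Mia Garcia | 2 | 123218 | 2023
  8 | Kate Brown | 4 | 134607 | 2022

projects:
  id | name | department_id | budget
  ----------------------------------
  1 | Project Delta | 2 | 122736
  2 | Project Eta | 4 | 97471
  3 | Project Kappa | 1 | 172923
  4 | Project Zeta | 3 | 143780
SELECT p.name, COUNT(*) AS n FROM employees c JOIN departments p ON c.department_id = p.id GROUP BY p.id, p.name

Execution result:
name | n
Support | 3
HR | 2
Legal | 2
Marketing | 1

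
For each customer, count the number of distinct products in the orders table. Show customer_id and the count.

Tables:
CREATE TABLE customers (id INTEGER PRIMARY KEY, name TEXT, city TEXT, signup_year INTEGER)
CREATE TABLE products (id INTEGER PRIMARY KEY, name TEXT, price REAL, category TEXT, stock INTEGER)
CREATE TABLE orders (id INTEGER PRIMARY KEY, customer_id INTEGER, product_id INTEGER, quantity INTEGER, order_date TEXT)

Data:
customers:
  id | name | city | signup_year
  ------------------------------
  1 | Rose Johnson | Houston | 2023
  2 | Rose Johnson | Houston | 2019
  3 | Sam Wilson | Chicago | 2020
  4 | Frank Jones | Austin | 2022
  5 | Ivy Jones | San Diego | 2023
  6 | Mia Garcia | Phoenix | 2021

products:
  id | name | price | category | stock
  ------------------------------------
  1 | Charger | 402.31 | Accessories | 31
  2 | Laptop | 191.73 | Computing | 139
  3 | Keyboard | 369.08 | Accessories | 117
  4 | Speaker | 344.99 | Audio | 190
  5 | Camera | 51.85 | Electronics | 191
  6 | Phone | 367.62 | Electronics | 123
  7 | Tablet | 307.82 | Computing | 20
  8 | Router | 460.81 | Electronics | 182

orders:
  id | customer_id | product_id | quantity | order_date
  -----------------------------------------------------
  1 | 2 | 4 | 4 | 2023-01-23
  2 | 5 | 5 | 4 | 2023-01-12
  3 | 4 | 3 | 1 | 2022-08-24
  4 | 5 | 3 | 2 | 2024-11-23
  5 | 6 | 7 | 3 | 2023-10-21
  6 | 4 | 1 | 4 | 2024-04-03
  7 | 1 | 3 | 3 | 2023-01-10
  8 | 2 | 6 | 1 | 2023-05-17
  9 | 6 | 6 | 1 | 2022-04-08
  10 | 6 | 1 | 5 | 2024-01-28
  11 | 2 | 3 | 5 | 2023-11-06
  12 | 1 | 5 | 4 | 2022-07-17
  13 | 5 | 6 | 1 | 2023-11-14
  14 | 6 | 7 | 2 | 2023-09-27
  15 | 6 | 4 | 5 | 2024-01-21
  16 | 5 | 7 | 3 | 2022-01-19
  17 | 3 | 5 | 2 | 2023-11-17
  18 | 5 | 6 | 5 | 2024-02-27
SELECT customer_id, COUNT(DISTINCT product_id) AS distinct_product_count FROM orders GROUP BY customer_id

Execution result:
customer_id | distinct_product_count
1 | 2
2 | 3
3 | 1
4 | 2
5 | 4
6 | 4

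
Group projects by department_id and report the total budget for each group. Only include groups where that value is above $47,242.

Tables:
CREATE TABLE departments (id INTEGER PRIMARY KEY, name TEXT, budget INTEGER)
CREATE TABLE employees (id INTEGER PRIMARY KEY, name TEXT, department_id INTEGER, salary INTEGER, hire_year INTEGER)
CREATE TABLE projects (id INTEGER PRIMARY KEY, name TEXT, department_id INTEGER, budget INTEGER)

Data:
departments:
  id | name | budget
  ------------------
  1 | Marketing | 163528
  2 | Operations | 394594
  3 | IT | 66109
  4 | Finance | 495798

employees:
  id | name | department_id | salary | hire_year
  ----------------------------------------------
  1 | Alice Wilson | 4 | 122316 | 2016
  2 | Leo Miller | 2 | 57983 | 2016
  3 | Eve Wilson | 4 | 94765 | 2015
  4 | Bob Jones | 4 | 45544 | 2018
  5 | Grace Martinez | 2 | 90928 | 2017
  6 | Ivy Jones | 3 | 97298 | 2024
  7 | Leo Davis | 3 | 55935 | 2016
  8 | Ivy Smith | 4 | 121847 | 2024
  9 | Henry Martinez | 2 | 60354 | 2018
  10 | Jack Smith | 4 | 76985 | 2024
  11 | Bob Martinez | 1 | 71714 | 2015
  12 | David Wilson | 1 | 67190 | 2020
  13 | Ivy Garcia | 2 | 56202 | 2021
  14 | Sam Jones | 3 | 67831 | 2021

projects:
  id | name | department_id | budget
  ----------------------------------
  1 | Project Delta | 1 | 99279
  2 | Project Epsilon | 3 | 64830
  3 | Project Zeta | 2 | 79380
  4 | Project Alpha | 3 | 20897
SELECT department_id, SUM(budget) AS sum_budget FROM projects GROUP BY department_id HAVING SUM(budget) > 47242

Execution result:
department_id | sum_budget
1 | 99279
2 | 79380
3 | 85727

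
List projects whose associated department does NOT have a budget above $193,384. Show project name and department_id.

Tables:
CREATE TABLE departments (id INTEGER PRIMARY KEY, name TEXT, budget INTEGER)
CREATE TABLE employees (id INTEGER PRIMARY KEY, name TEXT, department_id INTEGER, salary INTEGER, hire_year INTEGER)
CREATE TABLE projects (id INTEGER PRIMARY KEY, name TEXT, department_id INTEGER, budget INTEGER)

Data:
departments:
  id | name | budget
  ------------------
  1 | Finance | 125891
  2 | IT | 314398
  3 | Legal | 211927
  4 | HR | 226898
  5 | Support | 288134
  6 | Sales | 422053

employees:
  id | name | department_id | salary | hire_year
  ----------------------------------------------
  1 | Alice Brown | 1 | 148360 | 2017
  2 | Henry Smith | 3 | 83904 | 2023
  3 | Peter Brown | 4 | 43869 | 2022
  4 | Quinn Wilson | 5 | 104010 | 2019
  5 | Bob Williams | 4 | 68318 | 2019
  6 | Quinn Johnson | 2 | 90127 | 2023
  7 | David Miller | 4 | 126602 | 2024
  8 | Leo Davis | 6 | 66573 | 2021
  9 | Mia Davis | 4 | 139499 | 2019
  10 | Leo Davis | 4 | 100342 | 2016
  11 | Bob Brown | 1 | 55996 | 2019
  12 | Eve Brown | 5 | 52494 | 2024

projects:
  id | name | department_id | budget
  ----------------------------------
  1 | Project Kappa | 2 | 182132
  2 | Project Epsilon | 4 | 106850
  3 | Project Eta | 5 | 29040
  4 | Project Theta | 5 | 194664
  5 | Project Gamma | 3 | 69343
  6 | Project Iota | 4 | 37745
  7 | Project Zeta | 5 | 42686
SELECT name, department_id FROM projects WHERE department_id NOT IN (SELECT id FROM departments WHERE budget > 193384)

Execution result:
(no rows)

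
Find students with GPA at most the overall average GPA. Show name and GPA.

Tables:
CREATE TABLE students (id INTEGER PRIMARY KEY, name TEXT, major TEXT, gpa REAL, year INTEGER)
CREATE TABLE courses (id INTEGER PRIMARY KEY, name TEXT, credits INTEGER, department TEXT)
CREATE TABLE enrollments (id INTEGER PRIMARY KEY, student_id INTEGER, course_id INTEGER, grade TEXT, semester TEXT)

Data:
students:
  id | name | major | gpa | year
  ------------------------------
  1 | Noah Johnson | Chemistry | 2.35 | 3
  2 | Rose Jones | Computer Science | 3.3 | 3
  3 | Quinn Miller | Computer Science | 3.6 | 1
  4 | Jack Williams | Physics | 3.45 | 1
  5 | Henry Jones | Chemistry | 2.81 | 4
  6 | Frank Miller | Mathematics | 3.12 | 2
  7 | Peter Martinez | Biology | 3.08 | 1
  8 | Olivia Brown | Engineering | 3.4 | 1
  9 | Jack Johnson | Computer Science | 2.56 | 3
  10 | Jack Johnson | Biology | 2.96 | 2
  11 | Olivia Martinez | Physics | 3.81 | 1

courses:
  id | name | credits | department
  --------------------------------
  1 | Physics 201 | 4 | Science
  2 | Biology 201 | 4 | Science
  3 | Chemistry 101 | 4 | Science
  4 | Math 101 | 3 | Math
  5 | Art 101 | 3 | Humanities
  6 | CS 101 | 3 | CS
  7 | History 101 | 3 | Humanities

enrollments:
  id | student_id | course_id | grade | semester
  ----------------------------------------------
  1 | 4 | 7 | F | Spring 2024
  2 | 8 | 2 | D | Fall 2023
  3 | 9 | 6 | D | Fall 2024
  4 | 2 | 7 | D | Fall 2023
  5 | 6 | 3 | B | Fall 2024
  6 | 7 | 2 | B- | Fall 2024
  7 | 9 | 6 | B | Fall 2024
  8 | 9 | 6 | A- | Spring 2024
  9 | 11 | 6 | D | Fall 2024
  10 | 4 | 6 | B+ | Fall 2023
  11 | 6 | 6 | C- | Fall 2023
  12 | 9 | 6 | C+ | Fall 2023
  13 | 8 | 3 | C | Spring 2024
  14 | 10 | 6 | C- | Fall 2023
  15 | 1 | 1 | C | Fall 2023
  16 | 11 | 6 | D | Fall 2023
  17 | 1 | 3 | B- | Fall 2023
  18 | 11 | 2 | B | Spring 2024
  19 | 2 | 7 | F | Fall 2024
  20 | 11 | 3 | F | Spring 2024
SELECT name, gpa FROM students WHERE gpa <= (SELECT AVG(gpa) FROM students)

Execution result:
name | gpa
Noah Johnson | 2.35
Henry Jones | 2.81
Frank Miller | 3.12
Peter Martinez | 3.08
Jack Johnson | 2.56
Jack Johnson | 2.96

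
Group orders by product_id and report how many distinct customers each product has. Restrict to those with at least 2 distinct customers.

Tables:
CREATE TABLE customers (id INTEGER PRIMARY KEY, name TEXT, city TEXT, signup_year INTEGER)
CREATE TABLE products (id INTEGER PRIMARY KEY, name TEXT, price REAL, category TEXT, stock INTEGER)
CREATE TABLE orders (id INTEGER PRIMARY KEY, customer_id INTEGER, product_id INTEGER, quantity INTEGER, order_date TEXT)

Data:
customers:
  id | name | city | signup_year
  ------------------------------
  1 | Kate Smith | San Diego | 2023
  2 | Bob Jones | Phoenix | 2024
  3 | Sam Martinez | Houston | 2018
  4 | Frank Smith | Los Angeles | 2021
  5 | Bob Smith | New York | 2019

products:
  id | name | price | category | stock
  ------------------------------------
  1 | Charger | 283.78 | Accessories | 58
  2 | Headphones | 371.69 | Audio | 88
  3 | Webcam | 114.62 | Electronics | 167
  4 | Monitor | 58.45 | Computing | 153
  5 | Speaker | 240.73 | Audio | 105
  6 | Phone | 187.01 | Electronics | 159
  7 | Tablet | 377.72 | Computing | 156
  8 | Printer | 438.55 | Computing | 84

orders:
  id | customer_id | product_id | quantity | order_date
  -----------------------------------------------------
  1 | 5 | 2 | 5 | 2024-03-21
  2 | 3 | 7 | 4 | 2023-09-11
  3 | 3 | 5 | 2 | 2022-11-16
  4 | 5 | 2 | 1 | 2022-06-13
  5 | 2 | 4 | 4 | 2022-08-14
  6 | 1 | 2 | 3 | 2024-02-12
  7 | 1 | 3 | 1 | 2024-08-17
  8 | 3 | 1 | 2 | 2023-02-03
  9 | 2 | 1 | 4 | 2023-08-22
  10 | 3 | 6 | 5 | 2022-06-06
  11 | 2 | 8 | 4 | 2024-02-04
SELECT product_id, COUNT(DISTINCT customer_id) AS distinct_customer_count FROM orders GROUP BY product_id HAVING COUNT(DISTINCT customer_id) >= 2

Execution result:
product_id | distinct_customer_count
1 | 2
2 | 2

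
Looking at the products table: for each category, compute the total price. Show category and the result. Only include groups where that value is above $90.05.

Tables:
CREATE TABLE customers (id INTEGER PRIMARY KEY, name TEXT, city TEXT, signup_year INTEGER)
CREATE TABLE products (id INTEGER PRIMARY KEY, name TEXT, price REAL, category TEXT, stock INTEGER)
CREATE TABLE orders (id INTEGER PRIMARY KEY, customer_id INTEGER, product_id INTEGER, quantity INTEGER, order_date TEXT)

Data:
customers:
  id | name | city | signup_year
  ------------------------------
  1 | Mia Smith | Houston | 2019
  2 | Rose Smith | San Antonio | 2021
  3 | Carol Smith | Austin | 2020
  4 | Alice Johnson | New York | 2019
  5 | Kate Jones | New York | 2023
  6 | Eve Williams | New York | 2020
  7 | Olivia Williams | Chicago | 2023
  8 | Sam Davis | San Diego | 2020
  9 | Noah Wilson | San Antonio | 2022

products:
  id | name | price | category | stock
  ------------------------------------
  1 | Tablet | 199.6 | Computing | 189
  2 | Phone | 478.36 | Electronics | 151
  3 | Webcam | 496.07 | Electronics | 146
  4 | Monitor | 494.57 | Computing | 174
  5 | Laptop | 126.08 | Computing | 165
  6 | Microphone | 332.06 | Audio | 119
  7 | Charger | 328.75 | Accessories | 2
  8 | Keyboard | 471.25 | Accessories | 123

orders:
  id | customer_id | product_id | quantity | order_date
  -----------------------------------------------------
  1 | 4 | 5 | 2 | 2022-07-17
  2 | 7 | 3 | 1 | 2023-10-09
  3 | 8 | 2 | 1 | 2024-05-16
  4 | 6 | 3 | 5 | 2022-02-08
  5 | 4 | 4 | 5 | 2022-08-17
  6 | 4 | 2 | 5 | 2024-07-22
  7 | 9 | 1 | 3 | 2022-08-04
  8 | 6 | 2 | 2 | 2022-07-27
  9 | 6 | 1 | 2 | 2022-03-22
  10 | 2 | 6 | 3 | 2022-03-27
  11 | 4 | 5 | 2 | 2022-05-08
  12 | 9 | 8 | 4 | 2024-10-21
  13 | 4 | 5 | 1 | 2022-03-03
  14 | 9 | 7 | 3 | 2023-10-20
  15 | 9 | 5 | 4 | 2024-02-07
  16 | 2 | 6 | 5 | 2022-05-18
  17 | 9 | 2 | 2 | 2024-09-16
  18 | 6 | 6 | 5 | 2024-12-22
SELECT category, SUM(price) AS sum_price FROM products GROUP BY category HAVING SUM(price) > 90.05

Execution result:
category | sum_price
Accessories | 800.00
Audio | 332.06
Computing | 820.25
Electronics | 974.43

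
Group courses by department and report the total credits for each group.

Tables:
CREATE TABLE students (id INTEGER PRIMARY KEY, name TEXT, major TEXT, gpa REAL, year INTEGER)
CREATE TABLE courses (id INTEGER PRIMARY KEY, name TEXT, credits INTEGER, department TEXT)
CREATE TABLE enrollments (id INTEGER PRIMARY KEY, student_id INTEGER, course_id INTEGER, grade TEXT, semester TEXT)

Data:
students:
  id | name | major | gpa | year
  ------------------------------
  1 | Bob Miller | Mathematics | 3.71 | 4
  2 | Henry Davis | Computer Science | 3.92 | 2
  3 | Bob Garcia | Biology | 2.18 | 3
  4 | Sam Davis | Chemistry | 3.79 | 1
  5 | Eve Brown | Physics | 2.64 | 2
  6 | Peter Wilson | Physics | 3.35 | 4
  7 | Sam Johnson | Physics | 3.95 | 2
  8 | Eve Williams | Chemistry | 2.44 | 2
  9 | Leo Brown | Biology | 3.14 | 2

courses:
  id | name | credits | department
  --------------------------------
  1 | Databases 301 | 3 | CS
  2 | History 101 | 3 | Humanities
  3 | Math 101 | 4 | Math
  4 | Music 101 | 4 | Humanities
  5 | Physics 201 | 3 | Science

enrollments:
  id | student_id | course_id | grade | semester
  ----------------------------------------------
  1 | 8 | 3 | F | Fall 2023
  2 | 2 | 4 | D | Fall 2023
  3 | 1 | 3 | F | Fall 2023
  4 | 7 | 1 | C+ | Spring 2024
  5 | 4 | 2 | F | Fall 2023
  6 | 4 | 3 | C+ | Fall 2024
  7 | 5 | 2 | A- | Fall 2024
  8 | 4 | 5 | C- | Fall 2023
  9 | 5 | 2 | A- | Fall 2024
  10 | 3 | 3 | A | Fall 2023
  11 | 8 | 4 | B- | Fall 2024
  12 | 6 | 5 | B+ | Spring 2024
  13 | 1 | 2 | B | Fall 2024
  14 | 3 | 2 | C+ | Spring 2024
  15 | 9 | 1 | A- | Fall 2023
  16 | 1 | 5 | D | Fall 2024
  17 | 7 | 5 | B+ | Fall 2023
SELECT department, SUM(credits) AS sum_credits FROM courses GROUP BY department

Execution result:
department | sum_credits
CS | 3
Humanities | 7
Math | 4
Science | 3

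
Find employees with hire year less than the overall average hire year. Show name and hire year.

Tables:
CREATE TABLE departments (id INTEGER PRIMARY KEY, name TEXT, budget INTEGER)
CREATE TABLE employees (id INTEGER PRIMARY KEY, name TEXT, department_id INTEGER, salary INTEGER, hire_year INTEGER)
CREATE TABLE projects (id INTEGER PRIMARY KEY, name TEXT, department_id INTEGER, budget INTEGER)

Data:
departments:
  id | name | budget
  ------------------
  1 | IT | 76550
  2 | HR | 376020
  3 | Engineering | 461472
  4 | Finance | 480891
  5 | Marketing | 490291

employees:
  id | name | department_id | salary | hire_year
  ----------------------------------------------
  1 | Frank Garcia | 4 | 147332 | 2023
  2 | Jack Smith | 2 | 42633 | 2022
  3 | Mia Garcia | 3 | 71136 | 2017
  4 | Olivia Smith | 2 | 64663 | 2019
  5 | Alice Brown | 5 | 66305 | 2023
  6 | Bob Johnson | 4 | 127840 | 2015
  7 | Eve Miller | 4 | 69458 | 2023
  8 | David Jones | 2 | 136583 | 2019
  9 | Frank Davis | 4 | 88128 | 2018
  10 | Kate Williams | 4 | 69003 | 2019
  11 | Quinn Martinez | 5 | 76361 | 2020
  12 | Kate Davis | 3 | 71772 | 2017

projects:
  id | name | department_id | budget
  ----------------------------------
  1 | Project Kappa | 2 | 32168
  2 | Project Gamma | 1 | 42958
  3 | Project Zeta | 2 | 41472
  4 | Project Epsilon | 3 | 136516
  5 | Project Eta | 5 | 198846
SELECT name, hire_year FROM employees WHERE hire_year < (SELECT AVG(hire_year) FROM employees)

Execution result:
name | hire_year
Mia Garcia | 2017
Olivia Smith | 2019
Bob Johnson | 2015
David Jones | 2019
Frank Davis | 2018
Kate Williams | 2019
Kate Davis | 2017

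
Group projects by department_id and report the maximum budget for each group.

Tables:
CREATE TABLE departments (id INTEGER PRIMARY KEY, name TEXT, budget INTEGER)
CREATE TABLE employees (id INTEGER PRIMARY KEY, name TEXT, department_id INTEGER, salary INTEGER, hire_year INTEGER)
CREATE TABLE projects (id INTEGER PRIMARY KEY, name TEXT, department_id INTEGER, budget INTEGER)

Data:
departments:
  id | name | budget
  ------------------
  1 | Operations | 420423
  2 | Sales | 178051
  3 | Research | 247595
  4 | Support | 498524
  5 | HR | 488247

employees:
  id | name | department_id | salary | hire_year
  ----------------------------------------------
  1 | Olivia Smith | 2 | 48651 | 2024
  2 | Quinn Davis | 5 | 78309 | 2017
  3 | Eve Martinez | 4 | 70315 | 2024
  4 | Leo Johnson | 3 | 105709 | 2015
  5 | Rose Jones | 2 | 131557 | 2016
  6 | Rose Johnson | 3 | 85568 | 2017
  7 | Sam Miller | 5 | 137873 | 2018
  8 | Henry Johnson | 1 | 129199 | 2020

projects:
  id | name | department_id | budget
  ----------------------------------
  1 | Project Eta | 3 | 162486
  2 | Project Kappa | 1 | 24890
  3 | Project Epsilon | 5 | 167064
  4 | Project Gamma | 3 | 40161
SELECT department_id, MAX(budget) AS max_budget FROM projects GROUP BY department_id

Execution result:
department_id | max_budget
1 | 24890
3 | 162486
5 | 167064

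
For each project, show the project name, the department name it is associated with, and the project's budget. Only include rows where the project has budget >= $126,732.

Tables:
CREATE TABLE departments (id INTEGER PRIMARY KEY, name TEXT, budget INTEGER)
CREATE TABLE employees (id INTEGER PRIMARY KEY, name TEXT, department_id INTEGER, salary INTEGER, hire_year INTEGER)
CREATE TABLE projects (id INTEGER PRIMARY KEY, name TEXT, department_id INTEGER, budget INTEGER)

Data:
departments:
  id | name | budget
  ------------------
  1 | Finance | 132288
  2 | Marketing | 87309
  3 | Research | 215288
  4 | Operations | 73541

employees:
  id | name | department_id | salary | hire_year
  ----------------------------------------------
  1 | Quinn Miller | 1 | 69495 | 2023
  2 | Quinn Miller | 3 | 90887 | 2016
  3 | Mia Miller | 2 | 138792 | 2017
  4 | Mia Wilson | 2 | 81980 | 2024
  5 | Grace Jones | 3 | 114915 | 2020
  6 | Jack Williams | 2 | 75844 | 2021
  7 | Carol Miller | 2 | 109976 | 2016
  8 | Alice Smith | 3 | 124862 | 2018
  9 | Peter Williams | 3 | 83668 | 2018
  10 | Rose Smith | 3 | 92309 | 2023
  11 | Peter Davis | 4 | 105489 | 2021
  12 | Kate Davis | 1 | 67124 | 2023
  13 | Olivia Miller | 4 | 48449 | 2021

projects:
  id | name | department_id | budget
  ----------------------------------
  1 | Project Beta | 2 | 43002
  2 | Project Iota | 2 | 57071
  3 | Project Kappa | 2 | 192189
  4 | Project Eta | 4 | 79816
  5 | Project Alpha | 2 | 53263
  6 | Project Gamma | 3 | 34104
SELECT c.name, p.name AS department, c.budget FROM projects c JOIN departments p ON c.department_id = p.id WHERE c.budget >= 126732

Execution result:
name | department | budget
Project Kappa | Marketing | 192189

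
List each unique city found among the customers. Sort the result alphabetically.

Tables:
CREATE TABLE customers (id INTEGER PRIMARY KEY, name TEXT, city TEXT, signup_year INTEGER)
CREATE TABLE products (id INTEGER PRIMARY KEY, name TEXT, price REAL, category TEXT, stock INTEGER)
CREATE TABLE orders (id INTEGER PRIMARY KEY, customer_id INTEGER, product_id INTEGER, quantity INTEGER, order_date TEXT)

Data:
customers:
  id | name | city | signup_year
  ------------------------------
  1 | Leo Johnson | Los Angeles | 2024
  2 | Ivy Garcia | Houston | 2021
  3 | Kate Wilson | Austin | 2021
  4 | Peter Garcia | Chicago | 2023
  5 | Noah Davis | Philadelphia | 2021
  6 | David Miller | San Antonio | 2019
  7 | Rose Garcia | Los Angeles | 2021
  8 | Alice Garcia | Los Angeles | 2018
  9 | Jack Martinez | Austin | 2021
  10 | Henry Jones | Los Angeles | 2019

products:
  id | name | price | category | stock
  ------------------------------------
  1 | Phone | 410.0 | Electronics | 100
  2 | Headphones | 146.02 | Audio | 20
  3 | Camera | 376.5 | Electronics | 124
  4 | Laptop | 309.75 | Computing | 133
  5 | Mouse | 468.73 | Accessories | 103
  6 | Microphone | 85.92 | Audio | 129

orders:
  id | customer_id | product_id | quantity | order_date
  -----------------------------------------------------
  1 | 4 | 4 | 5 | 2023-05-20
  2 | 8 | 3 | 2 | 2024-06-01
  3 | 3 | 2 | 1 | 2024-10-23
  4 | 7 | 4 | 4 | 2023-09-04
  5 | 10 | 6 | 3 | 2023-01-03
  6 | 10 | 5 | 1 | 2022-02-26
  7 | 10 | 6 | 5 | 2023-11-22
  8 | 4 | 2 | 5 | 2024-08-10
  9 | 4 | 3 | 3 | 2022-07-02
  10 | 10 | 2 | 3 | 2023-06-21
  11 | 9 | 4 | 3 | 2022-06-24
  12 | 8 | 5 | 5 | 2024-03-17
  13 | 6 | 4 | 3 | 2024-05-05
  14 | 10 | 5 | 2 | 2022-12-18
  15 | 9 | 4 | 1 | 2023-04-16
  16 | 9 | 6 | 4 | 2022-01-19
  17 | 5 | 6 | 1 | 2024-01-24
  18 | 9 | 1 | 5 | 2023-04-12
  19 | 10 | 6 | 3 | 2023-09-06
SELECT DISTINCT city FROM customers ORDER BY city

Execution result:
city
Austin
Chicago
Houston
Los Angeles
Philadelphia
San Antonio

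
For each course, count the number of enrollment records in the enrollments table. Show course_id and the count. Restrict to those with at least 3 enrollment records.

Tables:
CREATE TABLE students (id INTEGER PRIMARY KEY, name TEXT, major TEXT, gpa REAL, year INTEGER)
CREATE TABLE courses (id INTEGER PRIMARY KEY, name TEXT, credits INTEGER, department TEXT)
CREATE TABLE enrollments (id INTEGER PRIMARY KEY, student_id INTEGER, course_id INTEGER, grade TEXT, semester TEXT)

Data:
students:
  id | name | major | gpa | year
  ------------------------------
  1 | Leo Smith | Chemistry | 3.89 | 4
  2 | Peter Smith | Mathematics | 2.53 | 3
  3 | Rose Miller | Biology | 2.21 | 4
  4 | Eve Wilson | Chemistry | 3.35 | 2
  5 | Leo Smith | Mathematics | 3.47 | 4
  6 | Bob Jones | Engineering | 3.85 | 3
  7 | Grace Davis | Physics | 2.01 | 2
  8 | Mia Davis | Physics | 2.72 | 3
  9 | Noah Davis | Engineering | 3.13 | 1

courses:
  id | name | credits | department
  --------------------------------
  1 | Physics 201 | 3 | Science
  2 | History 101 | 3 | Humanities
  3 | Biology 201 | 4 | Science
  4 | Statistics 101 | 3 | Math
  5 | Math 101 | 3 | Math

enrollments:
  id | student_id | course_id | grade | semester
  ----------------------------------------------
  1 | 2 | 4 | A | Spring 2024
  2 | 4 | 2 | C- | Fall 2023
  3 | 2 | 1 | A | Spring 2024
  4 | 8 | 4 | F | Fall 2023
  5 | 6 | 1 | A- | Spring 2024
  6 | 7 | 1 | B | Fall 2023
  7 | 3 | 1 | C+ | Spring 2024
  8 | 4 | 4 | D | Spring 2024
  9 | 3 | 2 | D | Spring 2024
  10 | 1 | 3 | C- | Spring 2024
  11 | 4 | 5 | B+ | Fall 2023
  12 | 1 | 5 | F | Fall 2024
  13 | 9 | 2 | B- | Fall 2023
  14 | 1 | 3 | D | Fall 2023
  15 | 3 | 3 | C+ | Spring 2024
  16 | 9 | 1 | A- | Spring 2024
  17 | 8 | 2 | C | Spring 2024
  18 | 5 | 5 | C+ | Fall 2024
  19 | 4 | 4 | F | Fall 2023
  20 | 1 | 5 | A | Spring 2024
SELECT course_id, COUNT(*) AS enrollment_count FROM enrollments GROUP BY course_id HAVING COUNT(*) >= 3

Execution result:
course_id | enrollment_count
1 | 5
2 | 4
3 | 3
4 | 4
5 | 4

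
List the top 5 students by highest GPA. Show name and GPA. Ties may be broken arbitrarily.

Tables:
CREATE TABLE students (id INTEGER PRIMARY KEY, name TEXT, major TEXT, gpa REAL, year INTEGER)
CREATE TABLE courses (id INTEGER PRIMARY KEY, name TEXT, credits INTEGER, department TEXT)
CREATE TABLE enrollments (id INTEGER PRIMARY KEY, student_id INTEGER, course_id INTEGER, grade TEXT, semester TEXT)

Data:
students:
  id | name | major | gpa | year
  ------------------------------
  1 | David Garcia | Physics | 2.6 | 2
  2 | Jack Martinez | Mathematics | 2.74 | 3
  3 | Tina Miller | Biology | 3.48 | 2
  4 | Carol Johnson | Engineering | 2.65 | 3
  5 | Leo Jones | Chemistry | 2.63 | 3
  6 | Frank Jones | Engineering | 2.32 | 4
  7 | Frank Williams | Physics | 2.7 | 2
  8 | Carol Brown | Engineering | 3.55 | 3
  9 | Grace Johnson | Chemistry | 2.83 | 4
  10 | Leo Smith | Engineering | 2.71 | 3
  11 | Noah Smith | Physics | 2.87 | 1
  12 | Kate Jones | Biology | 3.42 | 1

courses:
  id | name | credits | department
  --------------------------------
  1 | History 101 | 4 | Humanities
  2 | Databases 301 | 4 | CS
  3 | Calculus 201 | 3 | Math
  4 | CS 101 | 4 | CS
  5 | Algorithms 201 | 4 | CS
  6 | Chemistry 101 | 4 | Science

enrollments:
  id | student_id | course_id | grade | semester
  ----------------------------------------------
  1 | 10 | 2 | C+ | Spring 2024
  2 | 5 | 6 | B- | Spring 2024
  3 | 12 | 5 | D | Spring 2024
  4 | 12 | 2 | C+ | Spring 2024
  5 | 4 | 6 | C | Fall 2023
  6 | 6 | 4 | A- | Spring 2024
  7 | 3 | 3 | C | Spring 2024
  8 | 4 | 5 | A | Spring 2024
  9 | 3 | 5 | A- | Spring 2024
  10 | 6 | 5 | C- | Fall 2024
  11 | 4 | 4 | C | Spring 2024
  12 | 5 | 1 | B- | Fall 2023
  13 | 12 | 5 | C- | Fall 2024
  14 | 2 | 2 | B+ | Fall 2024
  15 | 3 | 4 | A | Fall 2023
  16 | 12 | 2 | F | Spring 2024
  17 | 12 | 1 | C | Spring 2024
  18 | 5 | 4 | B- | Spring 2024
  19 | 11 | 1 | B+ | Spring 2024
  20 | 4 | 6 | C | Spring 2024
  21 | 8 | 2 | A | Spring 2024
SELECT name, gpa FROM students ORDER BY gpa DESC LIMIT 5

Execution result:
name | gpa
Carol Brown | 3.55
Tina Miller | 3.48
Kate Jones | 3.42
Noah Smith | 2.87
Grace Johnson | 2.83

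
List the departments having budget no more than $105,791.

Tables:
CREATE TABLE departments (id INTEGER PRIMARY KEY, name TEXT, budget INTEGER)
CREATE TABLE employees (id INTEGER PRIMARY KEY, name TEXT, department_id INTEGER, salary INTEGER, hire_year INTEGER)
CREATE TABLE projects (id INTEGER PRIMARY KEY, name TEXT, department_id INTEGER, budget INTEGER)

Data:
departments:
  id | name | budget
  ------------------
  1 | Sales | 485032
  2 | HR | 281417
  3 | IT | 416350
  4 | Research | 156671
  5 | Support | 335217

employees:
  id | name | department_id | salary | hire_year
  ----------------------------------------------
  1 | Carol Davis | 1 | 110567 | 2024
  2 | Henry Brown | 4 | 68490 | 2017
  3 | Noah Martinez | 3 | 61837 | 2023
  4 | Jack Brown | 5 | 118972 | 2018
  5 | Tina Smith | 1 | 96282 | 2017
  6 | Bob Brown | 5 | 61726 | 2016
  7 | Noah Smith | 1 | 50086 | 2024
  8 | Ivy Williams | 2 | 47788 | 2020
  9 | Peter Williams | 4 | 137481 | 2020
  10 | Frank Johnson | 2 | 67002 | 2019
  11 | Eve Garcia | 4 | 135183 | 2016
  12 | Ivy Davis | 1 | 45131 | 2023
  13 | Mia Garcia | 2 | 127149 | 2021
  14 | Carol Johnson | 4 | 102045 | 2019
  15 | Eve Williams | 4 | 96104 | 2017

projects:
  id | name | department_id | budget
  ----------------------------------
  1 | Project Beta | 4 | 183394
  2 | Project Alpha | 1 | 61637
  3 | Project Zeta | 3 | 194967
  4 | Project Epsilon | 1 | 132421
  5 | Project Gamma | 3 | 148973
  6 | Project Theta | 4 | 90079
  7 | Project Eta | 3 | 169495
SELECT name, budget FROM departments WHERE budget <= 105791

Execution result:
(no rows)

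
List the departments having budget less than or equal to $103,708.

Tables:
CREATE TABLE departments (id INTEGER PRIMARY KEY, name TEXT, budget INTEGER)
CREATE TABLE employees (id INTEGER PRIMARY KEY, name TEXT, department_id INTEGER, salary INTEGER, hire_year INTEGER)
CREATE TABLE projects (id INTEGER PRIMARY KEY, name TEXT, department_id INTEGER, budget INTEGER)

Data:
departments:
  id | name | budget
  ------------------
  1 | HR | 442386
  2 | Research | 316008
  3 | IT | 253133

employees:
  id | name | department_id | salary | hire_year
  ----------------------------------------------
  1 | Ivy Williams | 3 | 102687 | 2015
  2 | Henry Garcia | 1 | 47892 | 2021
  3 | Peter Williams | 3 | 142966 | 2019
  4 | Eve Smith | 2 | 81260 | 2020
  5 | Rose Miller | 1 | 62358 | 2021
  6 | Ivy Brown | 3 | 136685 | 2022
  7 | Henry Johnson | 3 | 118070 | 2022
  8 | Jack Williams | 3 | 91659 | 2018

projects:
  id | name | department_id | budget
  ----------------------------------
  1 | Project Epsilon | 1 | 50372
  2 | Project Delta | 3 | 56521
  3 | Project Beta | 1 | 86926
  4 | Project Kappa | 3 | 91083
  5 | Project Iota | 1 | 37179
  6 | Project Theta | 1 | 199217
SELECT name, budget FROM departments WHERE budget <= 103708

Execution result:
(no rows)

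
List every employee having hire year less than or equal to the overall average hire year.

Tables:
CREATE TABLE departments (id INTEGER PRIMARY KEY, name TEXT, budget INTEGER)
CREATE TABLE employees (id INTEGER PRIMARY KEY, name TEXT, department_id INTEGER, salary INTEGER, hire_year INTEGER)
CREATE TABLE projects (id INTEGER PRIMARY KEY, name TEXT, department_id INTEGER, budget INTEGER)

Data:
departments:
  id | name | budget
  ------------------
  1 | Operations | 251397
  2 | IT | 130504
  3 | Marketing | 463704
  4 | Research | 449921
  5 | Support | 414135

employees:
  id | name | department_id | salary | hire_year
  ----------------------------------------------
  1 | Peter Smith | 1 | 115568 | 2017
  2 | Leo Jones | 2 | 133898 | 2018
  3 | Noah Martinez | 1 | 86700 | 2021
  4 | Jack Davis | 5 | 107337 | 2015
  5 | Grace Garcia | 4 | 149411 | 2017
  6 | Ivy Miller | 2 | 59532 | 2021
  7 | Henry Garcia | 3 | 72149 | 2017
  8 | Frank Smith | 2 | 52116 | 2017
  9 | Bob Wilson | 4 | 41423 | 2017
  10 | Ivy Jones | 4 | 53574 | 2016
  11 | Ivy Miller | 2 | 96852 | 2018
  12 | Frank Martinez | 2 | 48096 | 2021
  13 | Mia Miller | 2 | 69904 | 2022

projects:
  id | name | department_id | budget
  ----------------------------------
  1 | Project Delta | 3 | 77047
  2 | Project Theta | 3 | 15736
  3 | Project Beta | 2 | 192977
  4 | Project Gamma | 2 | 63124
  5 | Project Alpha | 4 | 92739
SELECT name, hire_year FROM employees WHERE hire_year <= (SELECT AVG(hire_year) FROM employees)

Execution result:
name | hire_year
Peter Smith | 2017
Leo Jones | 2018
Jack Davis | 2015
Grace Garcia | 2017
Henry Garcia | 2017
Frank Smith | 2017
Bob Wilson | 2017
Ivy Jones | 2016
Ivy Miller | 2018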